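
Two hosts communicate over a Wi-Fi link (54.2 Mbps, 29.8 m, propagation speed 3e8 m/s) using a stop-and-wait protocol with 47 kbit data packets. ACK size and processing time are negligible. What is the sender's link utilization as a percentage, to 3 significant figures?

100 %

t_tx = L/R = 47000/54200000 = 0.000867159 s.
t_prop = 29.8/300000000 = 9.93333e-08 s; RTT = 1.98667e-07 s.
Cycle = t_tx + RTT = 0.000867357 s.
Utilization = t_tx / cycle = 0.000867159/0.000867357 = 100 %.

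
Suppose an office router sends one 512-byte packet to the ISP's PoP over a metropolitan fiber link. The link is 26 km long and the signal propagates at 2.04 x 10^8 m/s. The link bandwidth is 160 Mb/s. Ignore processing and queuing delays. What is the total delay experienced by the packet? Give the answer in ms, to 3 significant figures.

L = 512 × 8 = 4096 bits.
Transmission delay = L/R = 4096 / 160000000 = 0.0256 ms.
Propagation delay = d/s = 26000 m / 204000000 m/s = 0.127451 ms.
Total = 0.153 ms.

0.153 ms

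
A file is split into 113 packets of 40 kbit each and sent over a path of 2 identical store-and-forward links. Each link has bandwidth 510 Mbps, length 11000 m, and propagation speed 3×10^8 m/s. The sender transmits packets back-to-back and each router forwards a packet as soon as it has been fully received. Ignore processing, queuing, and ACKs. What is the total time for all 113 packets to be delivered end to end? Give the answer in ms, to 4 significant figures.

Per-hop transmission t_tx = L/R = 40000/510000000 = 0.0784314 ms.
Per-hop propagation t_prop = 11000/300000000 = 0.0366667 ms.
Pipeline fill: first packet needs 2·t_tx to clear all hops; remaining 112 packets each add one t_tx.
Total = (2+113-1)·t_tx + 2·t_prop = 114·0.0784314 + 2·0.0366667 = 9.015 ms.

9.015 ms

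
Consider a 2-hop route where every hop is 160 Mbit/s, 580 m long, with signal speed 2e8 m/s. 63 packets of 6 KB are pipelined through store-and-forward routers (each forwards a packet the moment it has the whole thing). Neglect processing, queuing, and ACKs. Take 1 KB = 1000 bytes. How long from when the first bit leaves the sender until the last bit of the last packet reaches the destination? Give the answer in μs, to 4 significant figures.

Per-hop transmission t_tx = L/R = 48000/160000000 = 300 μs.
Per-hop propagation t_prop = 580/200000000 = 2.9 μs.
Pipeline fill: first packet needs 2·t_tx to clear all hops; remaining 62 packets each add one t_tx.
Total = (2+63-1)·t_tx + 2·t_prop = 64·300 + 2·2.9 = 19210 μs.

19210 μs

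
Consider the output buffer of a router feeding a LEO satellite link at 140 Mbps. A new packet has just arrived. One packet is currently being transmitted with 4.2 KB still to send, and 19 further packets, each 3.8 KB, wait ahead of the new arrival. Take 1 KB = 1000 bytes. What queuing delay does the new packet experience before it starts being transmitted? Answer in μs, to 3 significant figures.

4370 μs

Each queued packet: L/R = 30400/140000000 = 217.143 μs.
19 queued → 4125.71 μs.
Plus remaining 33600 bits of current packet: 240 μs.
Queuing delay = 4370 μs.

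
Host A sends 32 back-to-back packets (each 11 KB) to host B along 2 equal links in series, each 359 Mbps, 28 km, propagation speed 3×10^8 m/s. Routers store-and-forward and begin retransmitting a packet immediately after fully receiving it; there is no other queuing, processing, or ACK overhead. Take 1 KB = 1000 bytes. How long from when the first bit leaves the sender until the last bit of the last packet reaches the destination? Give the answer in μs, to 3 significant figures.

8280 μs

Per-hop transmission t_tx = L/R = 88000/359000000 = 245.125 μs.
Per-hop propagation t_prop = 28000/300000000 = 93.3333 μs.
Pipeline fill: first packet needs 2·t_tx to clear all hops; remaining 31 packets each add one t_tx.
Total = (2+32-1)·t_tx + 2·t_prop = 33·245.125 + 2·93.3333 = 8280 μs.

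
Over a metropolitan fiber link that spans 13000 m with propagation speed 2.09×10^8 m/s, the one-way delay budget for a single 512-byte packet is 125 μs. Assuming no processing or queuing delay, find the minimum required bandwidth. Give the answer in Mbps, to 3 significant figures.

65.2 Mbps

L = 4096 bits.
Propagation delay = 13000 / 209000000 = 62.201 μs.
Transmission budget = 125 − 62.201 = 62.799 μs.
R ≥ L / t_tx = 4096 bits / 6.2799e-05 s = 65.2 Mbps.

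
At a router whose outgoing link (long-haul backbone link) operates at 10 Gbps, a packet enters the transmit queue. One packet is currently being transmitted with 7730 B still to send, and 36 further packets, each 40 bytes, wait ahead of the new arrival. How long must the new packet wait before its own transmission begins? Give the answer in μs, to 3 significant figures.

Each queued packet: L/R = 320/10000000000 = 0.032 μs.
36 queued → 1.152 μs.
Plus remaining 61840 bits of current packet: 6.184 μs.
Queuing delay = 7.34 μs.

7.34 μs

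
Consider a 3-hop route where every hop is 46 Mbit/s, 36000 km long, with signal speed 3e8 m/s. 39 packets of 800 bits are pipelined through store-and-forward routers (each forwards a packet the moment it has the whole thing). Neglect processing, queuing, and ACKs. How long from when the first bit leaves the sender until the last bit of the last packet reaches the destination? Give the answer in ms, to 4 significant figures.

Per-hop transmission t_tx = L/R = 800/46000000 = 0.0173913 ms.
Per-hop propagation t_prop = 36000000/300000000 = 120 ms.
Pipeline fill: first packet needs 3·t_tx to clear all hops; remaining 38 packets each add one t_tx.
Total = (3+39-1)·t_tx + 3·t_prop = 41·0.0173913 + 3·120 = 360.7 ms.

360.7 ms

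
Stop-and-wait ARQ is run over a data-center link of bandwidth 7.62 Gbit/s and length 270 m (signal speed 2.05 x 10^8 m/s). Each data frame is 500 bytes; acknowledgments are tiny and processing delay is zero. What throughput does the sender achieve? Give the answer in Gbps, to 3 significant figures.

1.27 Gbps

t_tx = L/R = 4000/7620000000 = 5.24934e-07 s.
t_prop = 270/2.05e+08 = 1.31707e-06 s; RTT = 2.63415e-06 s.
Cycle = t_tx + RTT = 3.15908e-06 s.
Throughput = L / cycle = 4000 / 3.15908e-06 = 1.27 Gbps.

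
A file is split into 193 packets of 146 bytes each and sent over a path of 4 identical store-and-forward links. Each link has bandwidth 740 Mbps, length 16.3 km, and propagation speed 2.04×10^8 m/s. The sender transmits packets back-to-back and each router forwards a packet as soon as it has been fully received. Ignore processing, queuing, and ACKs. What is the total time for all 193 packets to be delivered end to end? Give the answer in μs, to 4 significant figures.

629.0 μs

Per-hop transmission t_tx = L/R = 1168/740000000 = 1.57838 μs.
Per-hop propagation t_prop = 16300/204000000 = 79.902 μs.
Pipeline fill: first packet needs 4·t_tx to clear all hops; remaining 192 packets each add one t_tx.
Total = (4+193-1)·t_tx + 4·t_prop = 196·1.57838 + 4·79.902 = 629.0 μs.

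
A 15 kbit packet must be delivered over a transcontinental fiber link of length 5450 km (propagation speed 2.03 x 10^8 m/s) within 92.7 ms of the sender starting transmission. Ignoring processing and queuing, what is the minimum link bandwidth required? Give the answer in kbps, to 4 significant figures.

Propagation delay = 5450000 / 2.03e+08 = 26.8473 ms.
Transmission budget = 92.7 − 26.8473 = 65.8527 ms.
R ≥ L / t_tx = 15000 bits / 0.0658527 s = 227.8 kbps.

227.8 kbps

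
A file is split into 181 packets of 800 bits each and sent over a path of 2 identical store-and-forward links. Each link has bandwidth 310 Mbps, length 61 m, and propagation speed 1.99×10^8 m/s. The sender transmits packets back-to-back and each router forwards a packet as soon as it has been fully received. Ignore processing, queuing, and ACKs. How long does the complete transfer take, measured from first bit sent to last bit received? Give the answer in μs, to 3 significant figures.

Per-hop transmission t_tx = L/R = 800/310000000 = 2.58065 μs.
Per-hop propagation t_prop = 61/199000000 = 0.306533 μs.
Pipeline fill: first packet needs 2·t_tx to clear all hops; remaining 180 packets each add one t_tx.
Total = (2+181-1)·t_tx + 2·t_prop = 182·2.58065 + 2·0.306533 = 470 μs.

470 μs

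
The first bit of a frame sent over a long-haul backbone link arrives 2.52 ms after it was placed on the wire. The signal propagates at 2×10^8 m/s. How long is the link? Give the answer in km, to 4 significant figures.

d = s × t_prop = 200000000 × 0.00252 = 504.0 km.

504.0 km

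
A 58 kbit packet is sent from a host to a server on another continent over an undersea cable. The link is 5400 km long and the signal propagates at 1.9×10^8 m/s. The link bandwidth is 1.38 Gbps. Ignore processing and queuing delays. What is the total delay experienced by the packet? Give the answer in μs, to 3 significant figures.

28500 μs

L = 58000 bits.
Transmission delay = L/R = 58000 / 1380000000 = 42.029 μs.
Propagation delay = d/s = 5400000 m / 190000000 m/s = 28421.1 μs.
Total = 28500 μs.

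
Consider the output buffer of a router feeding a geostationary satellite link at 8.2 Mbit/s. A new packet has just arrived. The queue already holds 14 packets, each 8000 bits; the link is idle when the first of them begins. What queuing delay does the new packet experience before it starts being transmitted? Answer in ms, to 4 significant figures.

13.66 ms

Each queued packet: L/R = 8000/8.2e+06 = 0.97561 ms.
14 queued → 13.6585 ms.
Queuing delay = 13.66 ms.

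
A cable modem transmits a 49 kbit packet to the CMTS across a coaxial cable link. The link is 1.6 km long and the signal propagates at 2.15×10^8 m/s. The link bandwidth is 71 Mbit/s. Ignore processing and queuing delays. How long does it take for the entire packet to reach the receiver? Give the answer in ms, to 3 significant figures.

0.698 ms

L = 49000 bits.
Transmission delay = L/R = 49000 / 71000000 = 0.690141 ms.
Propagation delay = d/s = 1600 m / 215000000 m/s = 0.00744186 ms.
Total = 0.698 ms.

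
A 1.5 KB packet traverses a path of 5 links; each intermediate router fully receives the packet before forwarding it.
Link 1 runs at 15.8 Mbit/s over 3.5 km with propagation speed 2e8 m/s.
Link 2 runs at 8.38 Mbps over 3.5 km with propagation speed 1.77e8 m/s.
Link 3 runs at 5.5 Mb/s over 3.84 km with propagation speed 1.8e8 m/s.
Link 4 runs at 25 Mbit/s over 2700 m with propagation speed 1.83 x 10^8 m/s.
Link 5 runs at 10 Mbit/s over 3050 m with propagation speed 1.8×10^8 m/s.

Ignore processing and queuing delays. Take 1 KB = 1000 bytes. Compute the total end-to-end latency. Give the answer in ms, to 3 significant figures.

L = 12000 bits.
Transmission delays (L/R per hop): 0.759494, 1.43198, 2.18182, 0.48, 1.2 ms; sum = 6.05329 ms.
Propagation delays (d/s per hop): 0.0175, 0.019774, 0.0213333, 0.0147541, 0.0169444 ms; sum = 0.0903059 ms.
End-to-end = 6.14 ms.

6.14 ms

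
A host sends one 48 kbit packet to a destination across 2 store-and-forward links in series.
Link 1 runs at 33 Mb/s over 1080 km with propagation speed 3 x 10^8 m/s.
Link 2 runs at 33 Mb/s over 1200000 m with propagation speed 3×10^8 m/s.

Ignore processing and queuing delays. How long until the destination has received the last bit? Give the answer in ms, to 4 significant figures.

L = 48000 bits.
Transmission delay per hop = L/R = 48000/33000000 = 1.45455 ms; 2 hops → 2.90909 ms.
Propagation delays (d/s per hop): 3.6, 4 ms; sum = 7.6 ms.
End-to-end = 10.51 ms.

10.51 ms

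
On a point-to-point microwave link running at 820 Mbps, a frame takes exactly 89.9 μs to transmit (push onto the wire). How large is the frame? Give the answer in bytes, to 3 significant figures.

9210 bytes

L = R × t_tx = 820000000 b/s × 8.99e-05 s = 73718 bits.
In bytes: 73718 / 8 = 9210 bytes.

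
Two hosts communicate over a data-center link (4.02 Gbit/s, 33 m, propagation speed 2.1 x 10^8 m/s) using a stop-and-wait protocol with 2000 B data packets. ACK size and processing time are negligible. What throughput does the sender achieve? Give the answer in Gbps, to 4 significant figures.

t_tx = L/R = 16000/4.02e+09 = 3.9801e-06 s.
t_prop = 33/210000000 = 1.57143e-07 s; RTT = 3.14286e-07 s.
Cycle = t_tx + RTT = 4.29439e-06 s.
Throughput = L / cycle = 16000 / 4.29439e-06 = 3.726 Gbps.

3.726 Gbps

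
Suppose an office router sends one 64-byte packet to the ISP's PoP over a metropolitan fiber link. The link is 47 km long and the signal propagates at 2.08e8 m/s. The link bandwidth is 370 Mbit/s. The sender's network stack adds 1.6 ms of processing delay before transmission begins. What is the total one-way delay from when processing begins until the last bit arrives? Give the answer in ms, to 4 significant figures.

1.827 ms

L = 64 × 8 = 512 bits.
Transmission delay = L/R = 512 / 370000000 = 0.00138378 ms.
Propagation delay = d/s = 47000 m / 208000000 m/s = 0.225962 ms.
Plus processing delay 1.6 ms = 1.6 ms.
Total = 1.827 ms.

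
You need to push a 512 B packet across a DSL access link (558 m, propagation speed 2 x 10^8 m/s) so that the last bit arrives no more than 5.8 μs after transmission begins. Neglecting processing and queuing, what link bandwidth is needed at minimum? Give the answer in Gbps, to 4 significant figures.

1.361 Gbps

L = 4096 bits.
Propagation delay = 558 / 200000000 = 2.79 μs.
Transmission budget = 5.8 − 2.79 = 3.01 μs.
R ≥ L / t_tx = 4096 bits / 3.01e-06 s = 1.361 Gbps.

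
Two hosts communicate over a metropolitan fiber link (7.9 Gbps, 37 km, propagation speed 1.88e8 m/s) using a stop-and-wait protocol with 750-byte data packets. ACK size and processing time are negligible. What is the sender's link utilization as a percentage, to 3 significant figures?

0.193 %

t_tx = L/R = 6000/7900000000 = 7.59494e-07 s.
t_prop = 37000/188000000 = 0.000196809 s; RTT = 0.000393617 s.
Cycle = t_tx + RTT = 0.000394377 s.
Utilization = t_tx / cycle = 7.59494e-07/0.000394377 = 0.193 %.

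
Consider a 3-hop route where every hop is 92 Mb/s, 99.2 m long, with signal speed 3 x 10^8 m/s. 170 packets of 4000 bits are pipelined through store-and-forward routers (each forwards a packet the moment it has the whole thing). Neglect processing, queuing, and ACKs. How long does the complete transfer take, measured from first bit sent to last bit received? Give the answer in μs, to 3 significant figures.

Per-hop transmission t_tx = L/R = 4000/92000000 = 43.4783 μs.
Per-hop propagation t_prop = 99.2/300000000 = 0.330667 μs.
Pipeline fill: first packet needs 3·t_tx to clear all hops; remaining 169 packets each add one t_tx.
Total = (3+170-1)·t_tx + 3·t_prop = 172·43.4783 + 3·0.330667 = 7480 μs.

7480 μs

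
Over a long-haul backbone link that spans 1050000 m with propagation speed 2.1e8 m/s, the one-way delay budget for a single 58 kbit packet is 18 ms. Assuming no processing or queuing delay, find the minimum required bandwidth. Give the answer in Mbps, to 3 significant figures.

Propagation delay = 1050000 / 210000000 = 5 ms.
Transmission budget = 18 − 5 = 13 ms.
R ≥ L / t_tx = 58000 bits / 0.013 s = 4.46 Mbps.

4.46 Mbps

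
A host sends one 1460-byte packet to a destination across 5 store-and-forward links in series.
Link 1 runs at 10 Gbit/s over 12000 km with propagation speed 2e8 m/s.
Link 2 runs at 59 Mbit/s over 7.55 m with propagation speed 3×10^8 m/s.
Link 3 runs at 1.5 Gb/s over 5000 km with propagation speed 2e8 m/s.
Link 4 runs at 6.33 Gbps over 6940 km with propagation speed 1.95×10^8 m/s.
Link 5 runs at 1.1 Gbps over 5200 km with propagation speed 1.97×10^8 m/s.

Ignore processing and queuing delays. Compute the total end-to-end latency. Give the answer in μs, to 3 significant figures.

147000 μs

L = 1460 × 8 = 11680 bits.
Transmission delays (L/R per hop): 1.168, 197.966, 7.78667, 1.84518, 10.6182 μs; sum = 219.384 μs.
Propagation delays (d/s per hop): 60000, 0.0251667, 25000, 35589.7, 26395.9 μs; sum = 146986 μs.
End-to-end = 147000 μs.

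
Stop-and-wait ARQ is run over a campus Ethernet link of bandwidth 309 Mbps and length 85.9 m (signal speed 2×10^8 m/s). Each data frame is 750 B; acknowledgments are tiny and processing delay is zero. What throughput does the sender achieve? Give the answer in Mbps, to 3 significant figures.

296 Mbps

t_tx = L/R = 6000/309000000 = 1.94175e-05 s.
t_prop = 85.9/200000000 = 4.295e-07 s; RTT = 8.59e-07 s.
Cycle = t_tx + RTT = 2.02765e-05 s.
Throughput = L / cycle = 6000 / 2.02765e-05 = 296 Mbps.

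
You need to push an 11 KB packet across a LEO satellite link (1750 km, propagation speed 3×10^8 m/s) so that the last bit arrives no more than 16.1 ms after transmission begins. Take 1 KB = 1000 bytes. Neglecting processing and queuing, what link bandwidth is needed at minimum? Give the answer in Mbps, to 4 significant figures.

L = 88000 bits.
Propagation delay = 1750000 / 300000000 = 5.83333 ms.
Transmission budget = 16.1 − 5.83333 = 10.2667 ms.
R ≥ L / t_tx = 88000 bits / 0.0102667 s = 8.571 Mbps.

8.571 Mbps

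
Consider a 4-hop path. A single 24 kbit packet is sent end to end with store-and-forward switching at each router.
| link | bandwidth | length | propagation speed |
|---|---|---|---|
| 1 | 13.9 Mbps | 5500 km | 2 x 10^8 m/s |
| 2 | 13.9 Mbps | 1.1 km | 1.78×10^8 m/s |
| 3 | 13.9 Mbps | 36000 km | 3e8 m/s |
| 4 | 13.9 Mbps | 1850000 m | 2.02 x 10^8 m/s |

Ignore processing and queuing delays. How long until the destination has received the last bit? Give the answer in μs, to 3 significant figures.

L = 24000 bits.
Transmission delay per hop = L/R = 24000/13900000 = 1726.62 μs; 4 hops → 6906.47 μs.
Propagation delays (d/s per hop): 27500, 6.17978, 120000, 9158.42 μs; sum = 156665 μs.
End-to-end = 164000 μs.

164000 μs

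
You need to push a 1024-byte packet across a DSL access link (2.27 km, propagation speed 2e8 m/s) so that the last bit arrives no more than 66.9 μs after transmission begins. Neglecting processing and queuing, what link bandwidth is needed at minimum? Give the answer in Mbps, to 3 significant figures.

L = 8192 bits.
Propagation delay = 2270 / 200000000 = 11.35 μs.
Transmission budget = 66.9 − 11.35 = 55.55 μs.
R ≥ L / t_tx = 8192 bits / 5.555e-05 s = 147 Mbps.

147 Mbps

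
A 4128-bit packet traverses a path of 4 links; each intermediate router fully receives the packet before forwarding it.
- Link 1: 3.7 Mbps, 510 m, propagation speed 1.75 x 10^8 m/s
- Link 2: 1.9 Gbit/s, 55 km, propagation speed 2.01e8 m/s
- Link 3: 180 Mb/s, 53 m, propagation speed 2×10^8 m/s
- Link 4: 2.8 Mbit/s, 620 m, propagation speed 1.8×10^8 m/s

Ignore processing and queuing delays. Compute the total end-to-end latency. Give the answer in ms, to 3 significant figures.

Transmission delays (L/R per hop): 1.11568, 0.00217263, 0.0229333, 1.47429 ms; sum = 2.61507 ms.
Propagation delays (d/s per hop): 0.00291429, 0.273632, 0.000265, 0.00344444 ms; sum = 0.280256 ms.
End-to-end = 2.90 ms.

2.90 ms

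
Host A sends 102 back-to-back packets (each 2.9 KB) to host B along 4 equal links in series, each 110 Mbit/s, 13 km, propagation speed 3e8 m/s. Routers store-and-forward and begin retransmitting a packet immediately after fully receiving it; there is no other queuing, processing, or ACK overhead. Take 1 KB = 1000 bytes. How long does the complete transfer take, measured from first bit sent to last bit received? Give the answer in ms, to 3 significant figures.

22.3 ms

Per-hop transmission t_tx = L/R = 23200/110000000 = 0.210909 ms.
Per-hop propagation t_prop = 13000/300000000 = 0.0433333 ms.
Pipeline fill: first packet needs 4·t_tx to clear all hops; remaining 101 packets each add one t_tx.
Total = (4+102-1)·t_tx + 4·t_prop = 105·0.210909 + 4·0.0433333 = 22.3 ms.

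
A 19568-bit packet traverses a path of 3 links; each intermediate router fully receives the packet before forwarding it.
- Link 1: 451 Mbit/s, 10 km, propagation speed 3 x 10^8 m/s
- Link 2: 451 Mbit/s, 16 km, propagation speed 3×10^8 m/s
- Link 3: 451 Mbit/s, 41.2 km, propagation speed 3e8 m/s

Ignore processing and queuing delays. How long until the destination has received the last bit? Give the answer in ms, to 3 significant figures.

0.354 ms

Transmission delay per hop = L/R = 19568/451000000 = 0.043388 ms; 3 hops → 0.130164 ms.
Propagation delays (d/s per hop): 0.0333333, 0.0533333, 0.137333 ms; sum = 0.224 ms.
End-to-end = 0.354 ms.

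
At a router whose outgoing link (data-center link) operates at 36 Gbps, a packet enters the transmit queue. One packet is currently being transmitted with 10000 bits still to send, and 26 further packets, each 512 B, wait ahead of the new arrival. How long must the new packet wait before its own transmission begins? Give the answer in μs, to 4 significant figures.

Each queued packet: L/R = 4096/36000000000 = 0.113778 μs.
26 queued → 2.95822 μs.
Plus remaining 10000 bits of current packet: 0.277778 μs.
Queuing delay = 3.236 μs.

3.236 μs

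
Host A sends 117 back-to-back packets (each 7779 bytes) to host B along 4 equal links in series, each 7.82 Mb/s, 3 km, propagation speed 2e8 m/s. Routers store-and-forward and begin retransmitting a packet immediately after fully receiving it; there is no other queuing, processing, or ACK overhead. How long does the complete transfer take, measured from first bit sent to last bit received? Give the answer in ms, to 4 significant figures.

955.0 ms

Per-hop transmission t_tx = L/R = 62232/7820000 = 7.95806 ms.
Per-hop propagation t_prop = 3000/200000000 = 0.015 ms.
Pipeline fill: first packet needs 4·t_tx to clear all hops; remaining 116 packets each add one t_tx.
Total = (4+117-1)·t_tx + 4·t_prop = 120·7.95806 + 4·0.015 = 955.0 ms.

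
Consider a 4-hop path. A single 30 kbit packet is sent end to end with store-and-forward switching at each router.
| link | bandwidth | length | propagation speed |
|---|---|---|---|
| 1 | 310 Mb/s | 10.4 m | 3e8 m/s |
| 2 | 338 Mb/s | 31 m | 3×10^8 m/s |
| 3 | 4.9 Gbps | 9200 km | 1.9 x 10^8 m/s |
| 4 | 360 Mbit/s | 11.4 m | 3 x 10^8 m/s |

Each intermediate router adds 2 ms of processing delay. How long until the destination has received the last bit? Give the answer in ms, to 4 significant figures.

L = 30000 bits.
Transmission delays (L/R per hop): 0.0967742, 0.0887574, 0.00612245, 0.0833333 ms; sum = 0.274987 ms.
Propagation delays (d/s per hop): 3.46667e-05, 0.000103333, 48.4211, 3.8e-05 ms; sum = 48.4212 ms.
Processing at 3 router(s): 3 × 2 ms = 6 ms.
End-to-end = 54.70 ms.

54.70 ms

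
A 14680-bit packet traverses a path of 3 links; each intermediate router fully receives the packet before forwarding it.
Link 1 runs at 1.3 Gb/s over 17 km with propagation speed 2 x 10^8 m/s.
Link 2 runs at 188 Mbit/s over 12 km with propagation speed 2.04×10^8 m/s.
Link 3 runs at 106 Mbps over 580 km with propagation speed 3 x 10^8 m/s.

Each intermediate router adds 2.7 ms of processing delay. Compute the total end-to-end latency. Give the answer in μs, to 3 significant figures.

7710 μs

Transmission delays (L/R per hop): 11.2923, 78.0851, 138.491 μs; sum = 227.868 μs.
Propagation delays (d/s per hop): 85, 58.8235, 1933.33 μs; sum = 2077.16 μs.
Processing at 2 router(s): 2 × 2.7 ms = 5400 μs.
End-to-end = 7710 μs.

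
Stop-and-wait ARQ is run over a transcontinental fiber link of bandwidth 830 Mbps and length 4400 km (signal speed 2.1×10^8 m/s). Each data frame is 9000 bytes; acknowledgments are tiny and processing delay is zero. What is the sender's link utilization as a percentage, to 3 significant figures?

t_tx = L/R = 72000/830000000 = 8.6747e-05 s.
t_prop = 4400000/210000000 = 0.0209524 s; RTT = 0.0419048 s.
Cycle = t_tx + RTT = 0.0419915 s.
Utilization = t_tx / cycle = 8.6747e-05/0.0419915 = 0.207 %.

0.207 %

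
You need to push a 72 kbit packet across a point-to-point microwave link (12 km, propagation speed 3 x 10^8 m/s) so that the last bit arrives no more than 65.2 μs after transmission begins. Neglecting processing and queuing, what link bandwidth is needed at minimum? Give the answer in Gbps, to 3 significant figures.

2.86 Gbps

Propagation delay = 12000 / 300000000 = 40 μs.
Transmission budget = 65.2 − 40 = 25.2 μs.
R ≥ L / t_tx = 72000 bits / 2.52e-05 s = 2.86 Gbps.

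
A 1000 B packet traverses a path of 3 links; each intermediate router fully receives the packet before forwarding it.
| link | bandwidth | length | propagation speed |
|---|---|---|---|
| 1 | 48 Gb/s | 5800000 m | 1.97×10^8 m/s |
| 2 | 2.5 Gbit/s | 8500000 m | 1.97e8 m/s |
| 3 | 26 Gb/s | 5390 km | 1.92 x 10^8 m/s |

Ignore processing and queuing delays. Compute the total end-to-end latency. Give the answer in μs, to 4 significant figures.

100700 μs

L = 1000 × 8 = 8000 bits.
Transmission delays (L/R per hop): 0.166667, 3.2, 0.307692 μs; sum = 3.67436 μs.
Propagation delays (d/s per hop): 29441.6, 43147.2, 28072.9 μs; sum = 100662 μs.
End-to-end = 100700 μs.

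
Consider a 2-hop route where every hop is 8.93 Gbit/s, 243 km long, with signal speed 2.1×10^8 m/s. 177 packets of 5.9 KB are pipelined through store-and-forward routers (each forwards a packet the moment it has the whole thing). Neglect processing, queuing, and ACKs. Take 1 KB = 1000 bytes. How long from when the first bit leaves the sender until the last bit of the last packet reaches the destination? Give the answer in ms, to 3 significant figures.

3.26 ms

Per-hop transmission t_tx = L/R = 47200/8930000000 = 0.00528555 ms.
Per-hop propagation t_prop = 243000/210000000 = 1.15714 ms.
Pipeline fill: first packet needs 2·t_tx to clear all hops; remaining 176 packets each add one t_tx.
Total = (2+177-1)·t_tx + 2·t_prop = 178·0.00528555 + 2·1.15714 = 3.26 ms.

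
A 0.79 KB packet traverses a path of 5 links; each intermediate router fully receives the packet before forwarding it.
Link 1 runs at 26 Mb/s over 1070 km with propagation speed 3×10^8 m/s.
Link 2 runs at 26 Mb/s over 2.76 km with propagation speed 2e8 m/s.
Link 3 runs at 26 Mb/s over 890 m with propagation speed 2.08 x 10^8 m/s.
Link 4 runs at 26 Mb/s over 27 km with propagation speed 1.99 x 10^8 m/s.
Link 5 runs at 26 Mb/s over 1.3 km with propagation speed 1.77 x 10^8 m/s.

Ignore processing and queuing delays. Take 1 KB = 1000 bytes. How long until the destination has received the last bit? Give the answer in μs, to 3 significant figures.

L = 6320 bits.
Transmission delay per hop = L/R = 6320/26000000 = 243.077 μs; 5 hops → 1215.38 μs.
Propagation delays (d/s per hop): 3566.67, 13.8, 4.27885, 135.678, 7.34463 μs; sum = 3727.77 μs.
End-to-end = 4940 μs.

4940 μs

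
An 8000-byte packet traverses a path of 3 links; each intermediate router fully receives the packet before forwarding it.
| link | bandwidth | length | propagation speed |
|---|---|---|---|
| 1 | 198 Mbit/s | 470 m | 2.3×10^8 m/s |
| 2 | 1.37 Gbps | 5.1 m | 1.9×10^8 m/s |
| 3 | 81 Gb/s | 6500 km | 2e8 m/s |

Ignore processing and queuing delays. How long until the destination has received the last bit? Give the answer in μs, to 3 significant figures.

L = 8000 × 8 = 64000 bits.
Transmission delays (L/R per hop): 323.232, 46.7153, 0.790123 μs; sum = 370.738 μs.
Propagation delays (d/s per hop): 2.04348, 0.0268421, 32500 μs; sum = 32502.1 μs.
End-to-end = 32900 μs.

32900 μs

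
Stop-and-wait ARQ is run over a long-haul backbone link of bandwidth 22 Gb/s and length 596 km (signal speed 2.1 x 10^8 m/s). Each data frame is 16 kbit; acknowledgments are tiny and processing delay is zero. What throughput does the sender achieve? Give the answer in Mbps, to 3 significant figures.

2.82 Mbps

t_tx = L/R = 16000/22000000000 = 7.27273e-07 s.
t_prop = 596000/210000000 = 0.0028381 s; RTT = 0.00567619 s.
Cycle = t_tx + RTT = 0.00567692 s.
Throughput = L / cycle = 16000 / 0.00567692 = 2.82 Mbps.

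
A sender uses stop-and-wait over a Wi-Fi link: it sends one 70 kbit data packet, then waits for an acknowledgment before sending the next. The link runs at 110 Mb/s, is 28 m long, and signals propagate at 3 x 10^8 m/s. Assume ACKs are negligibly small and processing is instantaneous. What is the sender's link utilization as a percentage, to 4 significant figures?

t_tx = L/R = 70000/110000000 = 0.000636364 s.
t_prop = 28/300000000 = 9.33333e-08 s; RTT = 1.86667e-07 s.
Cycle = t_tx + RTT = 0.00063655 s.
Utilization = t_tx / cycle = 0.000636364/0.00063655 = 99.97 %.

99.97 %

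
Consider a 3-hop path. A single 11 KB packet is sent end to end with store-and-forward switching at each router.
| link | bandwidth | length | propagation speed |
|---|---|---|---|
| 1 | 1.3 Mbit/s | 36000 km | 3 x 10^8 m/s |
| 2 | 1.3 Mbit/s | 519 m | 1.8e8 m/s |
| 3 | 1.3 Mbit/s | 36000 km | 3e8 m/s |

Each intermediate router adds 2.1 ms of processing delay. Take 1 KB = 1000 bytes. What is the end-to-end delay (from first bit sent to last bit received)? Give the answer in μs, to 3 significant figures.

L = 88000 bits.
Transmission delay per hop = L/R = 88000/1300000 = 67692.3 μs; 3 hops → 203077 μs.
Propagation delays (d/s per hop): 120000, 2.88333, 120000 μs; sum = 240003 μs.
Processing at 2 router(s): 2 × 2.1 ms = 4200 μs.
End-to-end = 447000 μs.

447000 μs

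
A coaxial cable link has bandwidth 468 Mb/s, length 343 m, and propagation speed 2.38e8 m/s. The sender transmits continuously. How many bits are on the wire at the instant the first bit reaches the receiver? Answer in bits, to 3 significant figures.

674 bits

Propagation delay = 343 / 238000000 = 1.44118e-06 s.
BDP = R × t_prop = 468000000 × 1.44118e-06 = 674.471 bits.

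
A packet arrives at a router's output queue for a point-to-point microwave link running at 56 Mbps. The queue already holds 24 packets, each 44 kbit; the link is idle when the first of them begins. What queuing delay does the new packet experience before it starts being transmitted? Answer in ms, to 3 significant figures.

18.9 ms

Each queued packet: L/R = 44000/56000000 = 0.785714 ms.
24 queued → 18.8571 ms.
Queuing delay = 18.9 ms.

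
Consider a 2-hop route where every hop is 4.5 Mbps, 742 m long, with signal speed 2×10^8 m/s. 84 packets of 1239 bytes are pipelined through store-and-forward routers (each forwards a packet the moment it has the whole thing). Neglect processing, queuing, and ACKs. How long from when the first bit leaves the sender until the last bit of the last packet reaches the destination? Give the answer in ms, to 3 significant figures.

Per-hop transmission t_tx = L/R = 9912/4500000 = 2.20267 ms.
Per-hop propagation t_prop = 742/200000000 = 0.00371 ms.
Pipeline fill: first packet needs 2·t_tx to clear all hops; remaining 83 packets each add one t_tx.
Total = (2+84-1)·t_tx + 2·t_prop = 85·2.20267 + 2·0.00371 = 187 ms.

187 ms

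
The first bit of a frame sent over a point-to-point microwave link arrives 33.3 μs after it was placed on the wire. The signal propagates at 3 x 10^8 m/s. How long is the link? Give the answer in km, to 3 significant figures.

d = s × t_prop = 300000000 × 3.33e-05 = 9.99 km.

9.99 km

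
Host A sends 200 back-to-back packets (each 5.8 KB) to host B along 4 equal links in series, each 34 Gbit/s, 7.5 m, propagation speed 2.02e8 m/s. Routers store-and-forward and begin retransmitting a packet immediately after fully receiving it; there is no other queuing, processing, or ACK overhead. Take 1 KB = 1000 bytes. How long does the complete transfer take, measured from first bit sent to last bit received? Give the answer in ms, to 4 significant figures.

Per-hop transmission t_tx = L/R = 46400/34000000000 = 0.00136471 ms.
Per-hop propagation t_prop = 7.5/202000000 = 3.71287e-05 ms.
Pipeline fill: first packet needs 4·t_tx to clear all hops; remaining 199 packets each add one t_tx.
Total = (4+200-1)·t_tx + 4·t_prop = 203·0.00136471 + 4·3.71287e-05 = 0.2772 ms.

0.2772 ms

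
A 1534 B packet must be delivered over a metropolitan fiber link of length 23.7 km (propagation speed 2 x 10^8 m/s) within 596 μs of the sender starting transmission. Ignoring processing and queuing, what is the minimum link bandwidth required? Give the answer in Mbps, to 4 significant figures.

L = 12272 bits.
Propagation delay = 23700 / 200000000 = 118.5 μs.
Transmission budget = 596 − 118.5 = 477.5 μs.
R ≥ L / t_tx = 12272 bits / 0.0004775 s = 25.70 Mbps.

25.70 Mbps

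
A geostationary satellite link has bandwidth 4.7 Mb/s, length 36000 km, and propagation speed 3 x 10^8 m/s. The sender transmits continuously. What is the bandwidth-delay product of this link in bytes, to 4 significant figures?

70500 bytes

Propagation delay = 36000000 / 300000000 = 0.12 s.
BDP = R × t_prop = 4700000 × 0.12 = 564000 bits.
In bytes: 564000/8 = 70500 bytes.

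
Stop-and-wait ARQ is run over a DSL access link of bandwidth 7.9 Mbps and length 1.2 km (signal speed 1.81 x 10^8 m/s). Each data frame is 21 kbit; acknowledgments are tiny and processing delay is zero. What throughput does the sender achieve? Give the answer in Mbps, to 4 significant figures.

t_tx = L/R = 21000/7900000 = 0.00265823 s.
t_prop = 1200/181000000 = 6.62983e-06 s; RTT = 1.32597e-05 s.
Cycle = t_tx + RTT = 0.00267149 s.
Throughput = L / cycle = 21000 / 0.00267149 = 7.861 Mbps.

7.861 Mbps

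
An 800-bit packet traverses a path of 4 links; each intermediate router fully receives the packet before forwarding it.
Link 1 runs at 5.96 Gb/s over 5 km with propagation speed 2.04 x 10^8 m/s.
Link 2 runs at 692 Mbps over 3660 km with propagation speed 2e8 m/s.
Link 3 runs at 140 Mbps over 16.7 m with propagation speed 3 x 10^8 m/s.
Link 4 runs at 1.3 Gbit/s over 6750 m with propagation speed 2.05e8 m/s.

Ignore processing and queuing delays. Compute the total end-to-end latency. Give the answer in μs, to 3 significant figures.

18400 μs

Transmission delays (L/R per hop): 0.134228, 1.15607, 5.71429, 0.615385 μs; sum = 7.61997 μs.
Propagation delays (d/s per hop): 24.5098, 18300, 0.0556667, 32.9268 μs; sum = 18357.5 μs.
End-to-end = 18400 μs.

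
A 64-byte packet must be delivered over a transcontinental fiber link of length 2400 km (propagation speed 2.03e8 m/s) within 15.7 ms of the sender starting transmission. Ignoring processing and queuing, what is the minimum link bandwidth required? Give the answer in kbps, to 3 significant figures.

L = 512 bits.
Propagation delay = 2400000 / 2.03e+08 = 11.8227 ms.
Transmission budget = 15.7 − 11.8227 = 3.87734 ms.
R ≥ L / t_tx = 512 bits / 0.00387734 s = 132 kbps.

132 kbps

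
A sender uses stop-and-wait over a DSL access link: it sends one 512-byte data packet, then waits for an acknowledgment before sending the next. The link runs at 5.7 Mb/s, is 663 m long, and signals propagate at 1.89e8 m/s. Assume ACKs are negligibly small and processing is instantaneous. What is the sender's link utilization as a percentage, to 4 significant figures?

99.03 %

t_tx = L/R = 4096/5700000 = 0.000718596 s.
t_prop = 663/189000000 = 3.50794e-06 s; RTT = 7.01587e-06 s.
Cycle = t_tx + RTT = 0.000725612 s.
Utilization = t_tx / cycle = 0.000718596/0.000725612 = 99.03 %.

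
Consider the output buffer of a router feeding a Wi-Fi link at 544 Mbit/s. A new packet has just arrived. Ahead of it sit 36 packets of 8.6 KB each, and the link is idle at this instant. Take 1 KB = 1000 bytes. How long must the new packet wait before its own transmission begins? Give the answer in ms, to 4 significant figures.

Each queued packet: L/R = 68800/544000000 = 0.126471 ms.
36 queued → 4.55294 ms.
Queuing delay = 4.553 ms.

4.553 ms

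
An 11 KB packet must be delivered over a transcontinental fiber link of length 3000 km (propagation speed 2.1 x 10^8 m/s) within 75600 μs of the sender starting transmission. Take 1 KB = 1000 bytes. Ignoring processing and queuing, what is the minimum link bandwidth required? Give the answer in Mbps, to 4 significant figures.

1.435 Mbps

L = 88000 bits.
Propagation delay = 3000000 / 210000000 = 14285.7 μs.
Transmission budget = 75600 − 14285.7 = 61314.3 μs.
R ≥ L / t_tx = 88000 bits / 0.0613143 s = 1.435 Mbps.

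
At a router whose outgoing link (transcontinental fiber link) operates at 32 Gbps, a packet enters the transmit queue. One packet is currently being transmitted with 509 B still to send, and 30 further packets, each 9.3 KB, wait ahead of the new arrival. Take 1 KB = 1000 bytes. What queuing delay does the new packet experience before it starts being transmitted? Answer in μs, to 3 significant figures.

69.9 μs

Each queued packet: L/R = 74400/32000000000 = 2.325 μs.
30 queued → 69.75 μs.
Plus remaining 4072 bits of current packet: 0.12725 μs.
Queuing delay = 69.9 μs.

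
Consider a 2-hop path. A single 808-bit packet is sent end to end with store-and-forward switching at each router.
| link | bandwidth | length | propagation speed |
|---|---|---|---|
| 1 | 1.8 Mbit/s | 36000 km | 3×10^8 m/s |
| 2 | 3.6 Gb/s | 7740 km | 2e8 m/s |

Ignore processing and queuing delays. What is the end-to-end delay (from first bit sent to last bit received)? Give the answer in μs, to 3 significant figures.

159000 μs

Transmission delays (L/R per hop): 448.889, 0.224444 μs; sum = 449.113 μs.
Propagation delays (d/s per hop): 120000, 38700 μs; sum = 158700 μs.
End-to-end = 159000 μs.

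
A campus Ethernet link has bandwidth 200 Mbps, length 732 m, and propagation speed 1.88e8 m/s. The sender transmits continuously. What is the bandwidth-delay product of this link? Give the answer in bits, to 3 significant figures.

Propagation delay = 732 / 188000000 = 3.89362e-06 s.
BDP = R × t_prop = 200000000 × 3.89362e-06 = 778.723 bits.

779 bits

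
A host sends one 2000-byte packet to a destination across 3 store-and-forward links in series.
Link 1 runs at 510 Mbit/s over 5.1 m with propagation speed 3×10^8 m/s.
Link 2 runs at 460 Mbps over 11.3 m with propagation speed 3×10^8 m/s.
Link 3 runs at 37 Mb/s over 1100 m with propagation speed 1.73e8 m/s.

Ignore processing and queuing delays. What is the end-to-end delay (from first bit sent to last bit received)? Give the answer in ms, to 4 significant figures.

0.5050 ms

L = 2000 × 8 = 16000 bits.
Transmission delays (L/R per hop): 0.0313725, 0.0347826, 0.432432 ms; sum = 0.498588 ms.
Propagation delays (d/s per hop): 1.7e-05, 3.76667e-05, 0.00635838 ms; sum = 0.00641305 ms.
End-to-end = 0.5050 ms.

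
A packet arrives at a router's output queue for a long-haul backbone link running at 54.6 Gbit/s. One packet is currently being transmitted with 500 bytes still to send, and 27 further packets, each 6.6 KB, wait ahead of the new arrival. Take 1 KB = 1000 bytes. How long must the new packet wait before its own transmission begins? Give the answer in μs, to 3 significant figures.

Each queued packet: L/R = 52800/54600000000 = 0.967033 μs.
27 queued → 26.1099 μs.
Plus remaining 4000 bits of current packet: 0.0732601 μs.
Queuing delay = 26.2 μs.

26.2 μs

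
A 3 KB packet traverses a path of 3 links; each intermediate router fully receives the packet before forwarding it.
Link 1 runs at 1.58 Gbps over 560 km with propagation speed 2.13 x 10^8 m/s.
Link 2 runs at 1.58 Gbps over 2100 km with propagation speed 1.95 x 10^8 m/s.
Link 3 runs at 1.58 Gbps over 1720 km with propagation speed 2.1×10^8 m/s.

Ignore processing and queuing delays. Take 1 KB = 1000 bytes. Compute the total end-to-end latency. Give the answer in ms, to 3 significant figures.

L = 24000 bits.
Transmission delay per hop = L/R = 24000/1580000000 = 0.0151899 ms; 3 hops → 0.0455696 ms.
Propagation delays (d/s per hop): 2.62911, 10.7692, 8.19048 ms; sum = 21.5888 ms.
End-to-end = 21.6 ms.

21.6 ms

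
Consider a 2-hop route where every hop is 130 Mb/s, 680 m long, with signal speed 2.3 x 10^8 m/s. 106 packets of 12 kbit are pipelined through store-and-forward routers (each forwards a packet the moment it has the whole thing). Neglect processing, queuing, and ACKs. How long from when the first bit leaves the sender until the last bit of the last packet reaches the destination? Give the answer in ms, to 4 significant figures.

Per-hop transmission t_tx = L/R = 12000/130000000 = 0.0923077 ms.
Per-hop propagation t_prop = 680/2.3e+08 = 0.00295652 ms.
Pipeline fill: first packet needs 2·t_tx to clear all hops; remaining 105 packets each add one t_tx.
Total = (2+106-1)·t_tx + 2·t_prop = 107·0.0923077 + 2·0.00295652 = 9.883 ms.

9.883 ms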